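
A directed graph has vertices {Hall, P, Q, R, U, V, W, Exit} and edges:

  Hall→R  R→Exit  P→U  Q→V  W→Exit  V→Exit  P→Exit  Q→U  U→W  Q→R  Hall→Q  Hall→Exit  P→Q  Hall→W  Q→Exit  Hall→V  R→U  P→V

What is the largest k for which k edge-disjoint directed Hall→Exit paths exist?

Assign every edge capacity 1; by Menger, the answer equals the max flow.
Path Hall→Exit (+1); total 1.
Path Hall→Q→Exit (+1); total 2.
Path Hall→R→Exit (+1); total 3.
Path Hall→V→Exit (+1); total 4.
Path Hall→W→Exit (+1); total 5.
No residual Hall→Exit path; max flow = 5.
Certifying cut of size 5: {Hall→Exit, Hall→Q, Hall→R, Hall→V, Hall→W}.

5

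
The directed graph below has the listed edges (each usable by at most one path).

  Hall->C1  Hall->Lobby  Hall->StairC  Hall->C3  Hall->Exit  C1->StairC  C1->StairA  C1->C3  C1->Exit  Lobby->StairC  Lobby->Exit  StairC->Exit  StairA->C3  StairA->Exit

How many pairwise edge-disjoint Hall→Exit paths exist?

4

Assign every edge capacity 1; by Menger, the answer equals the max flow.
Path Hall→Exit (+1); total 1.
Path Hall→C1→Exit (+1); total 2.
Path Hall→Lobby→Exit (+1); total 3.
Path Hall→StairC→Exit (+1); total 4.
No residual Hall→Exit path; max flow = 4.
Certifying cut of size 4: {Hall→C1, Hall→Exit, Hall→Lobby, Hall→StairC}.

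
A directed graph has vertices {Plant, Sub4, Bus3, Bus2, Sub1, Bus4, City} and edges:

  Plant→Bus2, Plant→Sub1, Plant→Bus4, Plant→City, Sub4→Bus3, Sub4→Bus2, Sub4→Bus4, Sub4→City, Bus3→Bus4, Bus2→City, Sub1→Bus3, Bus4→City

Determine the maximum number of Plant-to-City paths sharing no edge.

Assign every edge capacity 1; by Menger, the answer equals the max flow.
Path Plant→City (+1); total 1.
Path Plant→Bus2→City (+1); total 2.
Path Plant→Bus4→City (+1); total 3.
No residual Plant→City path; max flow = 3.
Certifying cut of size 3: {Bus4→City, Plant→Bus2, Plant→City}.

3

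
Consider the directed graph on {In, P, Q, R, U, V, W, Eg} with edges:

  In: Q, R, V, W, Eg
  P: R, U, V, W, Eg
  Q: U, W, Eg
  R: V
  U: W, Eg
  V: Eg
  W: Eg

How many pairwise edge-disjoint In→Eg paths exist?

4

Assign every edge capacity 1; by Menger, the answer equals the max flow.
Path In→Eg (+1); total 1.
Path In→Q→Eg (+1); total 2.
Path In→V→Eg (+1); total 3.
Path In→W→Eg (+1); total 4.
No residual In→Eg path; max flow = 4.
Certifying cut of size 4: {In→Eg, In→Q, In→W, V→Eg}.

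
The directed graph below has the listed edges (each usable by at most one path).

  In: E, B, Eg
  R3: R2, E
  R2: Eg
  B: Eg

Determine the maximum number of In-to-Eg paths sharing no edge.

Assign every edge capacity 1; by Menger, the answer equals the max flow.
Path In→Eg (+1); total 1.
Path In→B→Eg (+1); total 2.
No residual In→Eg path; max flow = 2.
Certifying cut of size 2: {In→B, In→Eg}.

2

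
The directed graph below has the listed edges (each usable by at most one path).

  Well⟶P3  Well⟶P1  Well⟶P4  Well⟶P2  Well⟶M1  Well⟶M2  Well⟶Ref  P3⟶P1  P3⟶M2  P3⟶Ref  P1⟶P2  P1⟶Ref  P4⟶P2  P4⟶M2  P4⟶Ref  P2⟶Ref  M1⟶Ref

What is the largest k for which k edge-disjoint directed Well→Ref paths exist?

6

Assign every edge capacity 1; by Menger, the answer equals the max flow.
Path Well→Ref (+1); total 1.
Path Well→P3→Ref (+1); total 2.
Path Well→P1→Ref (+1); total 3.
Path Well→P4→Ref (+1); total 4.
Path Well→P2→Ref (+1); total 5.
Path Well→M1→Ref (+1); total 6.
No residual Well→Ref path; max flow = 6.
Certifying cut of size 6: {Well→M1, Well→P1, Well→P2, Well→P3, Well→P4, Well→Ref}.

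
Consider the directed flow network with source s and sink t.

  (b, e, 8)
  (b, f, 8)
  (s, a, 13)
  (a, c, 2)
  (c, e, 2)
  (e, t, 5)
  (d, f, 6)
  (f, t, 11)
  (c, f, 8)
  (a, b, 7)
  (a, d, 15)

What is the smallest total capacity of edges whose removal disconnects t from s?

Augment s→a→b→e→t: bottleneck 5, flow now 5.
Augment s→a→b→f→t: bottleneck 2, flow now 7.
Augment s→a→c→f→t: bottleneck 2, flow now 9.
Augment s→a→d→f→t: bottleneck 4, flow now 13.
No augmenting path remains; maximum flow = 13.
By max-flow min-cut, the minimum cut capacity equals the max flow.
In the residual graph, reachable from s: {s}.
Min-cut edges: s→a (13); capacity 13 = 13.

13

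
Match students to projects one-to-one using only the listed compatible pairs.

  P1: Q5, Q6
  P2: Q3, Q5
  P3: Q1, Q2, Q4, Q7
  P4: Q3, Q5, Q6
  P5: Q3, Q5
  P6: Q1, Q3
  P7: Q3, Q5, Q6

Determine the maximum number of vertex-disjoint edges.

5

Unit-capacity flow: source→left, listed edges, right→sink; max matching = max flow.
Augmenting path P1→Q5 (+1); matched 1.
Augmenting path P2→Q3 (+1); matched 2.
Augmenting path P3→Q1 (+1); matched 3.
Augmenting path P4→Q6 (+1); matched 4.
Augmenting path P6→Q1→P3→Q2 (+1); matched 5.
No augmenting path remains; maximum matching = 5.
König certificate: {P3, P6, Q3, Q5, Q6} is a vertex cover of size 5 (every listed pair touches it), so no matching can be larger.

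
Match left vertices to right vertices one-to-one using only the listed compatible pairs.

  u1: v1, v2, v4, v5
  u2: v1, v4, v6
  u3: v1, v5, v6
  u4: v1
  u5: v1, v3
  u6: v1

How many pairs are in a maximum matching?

5

Unit-capacity flow: source→left, listed edges, right→sink; max matching = max flow.
Augmenting path u1→v1 (+1); matched 1.
Augmenting path u2→v4 (+1); matched 2.
Augmenting path u3→v5 (+1); matched 3.
Augmenting path u5→v3 (+1); matched 4.
Augmenting path u4→v1→u1→v2 (+1); matched 5.
No augmenting path remains; maximum matching = 5.
König certificate: {u1, u2, u3, u5, v1} is a vertex cover of size 5 (every listed pair touches it), so no matching can be larger.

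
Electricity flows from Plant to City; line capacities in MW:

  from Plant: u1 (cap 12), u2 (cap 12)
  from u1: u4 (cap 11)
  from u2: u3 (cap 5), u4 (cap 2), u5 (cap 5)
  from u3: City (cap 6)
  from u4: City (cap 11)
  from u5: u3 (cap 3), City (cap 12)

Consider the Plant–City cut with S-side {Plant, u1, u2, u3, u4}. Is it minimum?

Given cut capacity: 5 + 6 + 11 = 22.
Augment Plant→u1→u4→City: bottleneck 11, flow now 11.
Augment Plant→u2→u3→City: bottleneck 5, flow now 16.
Augment Plant→u2→u5→City: bottleneck 5, flow now 21.
No augmenting path remains; maximum flow = 21.
In the residual graph, reachable from Plant: {Plant, u1, u2, u4}.
Min-cut edges: u2→u3 (5), u2→u5 (5), u4→City (11); capacity 5 + 5 + 11 = 21.
Cut capacity 22 exceeds the max flow 21, so it is not minimum.

No — its capacity is 22, but the minimum cut has capacity 21.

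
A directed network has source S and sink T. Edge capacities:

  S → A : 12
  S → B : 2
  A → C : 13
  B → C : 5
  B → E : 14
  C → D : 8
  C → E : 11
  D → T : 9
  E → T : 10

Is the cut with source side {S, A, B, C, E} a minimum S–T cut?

No — its capacity is 18, but the minimum cut has capacity 14.

Given cut capacity: 8 + 10 = 18.
Augment S→B→E→T: bottleneck 2, flow now 2.
Augment S→A→C→D→T: bottleneck 8, flow now 10.
Augment S→A→C→E→T: bottleneck 4, flow now 14.
No augmenting path remains; maximum flow = 14.
In the residual graph, reachable from S: {S}.
Min-cut edges: S→A (12), S→B (2); capacity 12 + 2 = 14.
Cut capacity 18 exceeds the max flow 14, so it is not minimum.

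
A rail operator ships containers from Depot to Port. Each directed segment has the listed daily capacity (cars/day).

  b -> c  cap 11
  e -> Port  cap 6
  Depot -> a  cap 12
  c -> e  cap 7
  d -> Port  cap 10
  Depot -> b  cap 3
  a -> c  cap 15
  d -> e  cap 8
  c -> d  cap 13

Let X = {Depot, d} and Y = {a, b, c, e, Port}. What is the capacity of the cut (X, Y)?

33

Edges leaving {Depot, d}: Depot→a (12), Depot→b (3), d→e (8), d→Port (10).
Cut capacity = 12 + 3 + 8 + 10 = 33.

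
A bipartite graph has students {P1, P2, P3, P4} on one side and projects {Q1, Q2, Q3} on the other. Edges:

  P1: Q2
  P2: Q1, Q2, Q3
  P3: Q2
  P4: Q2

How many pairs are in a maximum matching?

2

Unit-capacity flow: source→left, listed edges, right→sink; max matching = max flow.
Augmenting path P1→Q2 (+1); matched 1.
Augmenting path P2→Q1 (+1); matched 2.
No augmenting path remains; maximum matching = 2.
König certificate: {P2, Q2} is a vertex cover of size 2 (every listed pair touches it), so no matching can be larger.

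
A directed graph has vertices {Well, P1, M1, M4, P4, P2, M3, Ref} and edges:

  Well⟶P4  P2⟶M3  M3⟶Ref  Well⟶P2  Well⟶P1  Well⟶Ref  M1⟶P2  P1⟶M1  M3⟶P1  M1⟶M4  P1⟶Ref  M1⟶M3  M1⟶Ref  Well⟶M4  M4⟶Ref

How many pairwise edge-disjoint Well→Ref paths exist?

4

Assign every edge capacity 1; by Menger, the answer equals the max flow.
Path Well→Ref (+1); total 1.
Path Well→P1→Ref (+1); total 2.
Path Well→M4→Ref (+1); total 3.
Path Well→P2→M3→Ref (+1); total 4.
No residual Well→Ref path; max flow = 4.
Certifying cut of size 4: {Well→M4, Well→P1, Well→P2, Well→Ref}.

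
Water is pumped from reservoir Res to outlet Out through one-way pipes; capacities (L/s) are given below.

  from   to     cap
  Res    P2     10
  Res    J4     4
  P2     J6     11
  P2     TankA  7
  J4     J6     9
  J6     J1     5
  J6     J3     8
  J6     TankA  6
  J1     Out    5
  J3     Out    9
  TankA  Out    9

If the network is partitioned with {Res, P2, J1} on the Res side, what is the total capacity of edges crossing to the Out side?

27

Edges leaving {Res, P2, J1}: Res→J4 (4), P2→J6 (11), P2→TankA (7), J1→Out (5).
Cut capacity = 4 + 11 + 7 + 5 = 27.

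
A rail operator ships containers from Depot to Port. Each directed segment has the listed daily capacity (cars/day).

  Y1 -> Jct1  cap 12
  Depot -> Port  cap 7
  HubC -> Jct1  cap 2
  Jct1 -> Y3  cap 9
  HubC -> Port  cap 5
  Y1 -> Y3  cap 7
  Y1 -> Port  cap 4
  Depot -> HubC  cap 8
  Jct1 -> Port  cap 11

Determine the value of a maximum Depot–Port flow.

14

Augment Depot→Port: bottleneck 7, flow now 7.
Augment Depot→HubC→Port: bottleneck 5, flow now 12.
Augment Depot→HubC→Jct1→Port: bottleneck 2, flow now 14.
No augmenting path remains; maximum flow = 14.
In the residual graph, reachable from Depot: {Depot, HubC}.
Min-cut edges: Depot→Port (7), HubC→Jct1 (2), HubC→Port (5); capacity 7 + 2 + 5 = 14.
This cut is saturated, so no flow can exceed 14.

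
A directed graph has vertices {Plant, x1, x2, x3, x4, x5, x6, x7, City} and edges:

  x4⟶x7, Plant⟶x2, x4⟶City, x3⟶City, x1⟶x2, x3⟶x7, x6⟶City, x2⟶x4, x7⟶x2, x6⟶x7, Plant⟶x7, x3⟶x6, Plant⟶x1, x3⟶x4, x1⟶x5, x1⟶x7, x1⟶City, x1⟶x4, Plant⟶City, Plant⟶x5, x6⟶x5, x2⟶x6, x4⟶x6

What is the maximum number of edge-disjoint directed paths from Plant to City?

Assign every edge capacity 1; by Menger, the answer equals the max flow.
Path Plant→City (+1); total 1.
Path Plant→x1→City (+1); total 2.
Path Plant→x2→x4→City (+1); total 3.
Path Plant→x7→x2→x6→City (+1); total 4.
No residual Plant→City path; max flow = 4.
Certifying cut of size 4: {Plant→City, Plant→x1, Plant→x2, Plant→x7}.

4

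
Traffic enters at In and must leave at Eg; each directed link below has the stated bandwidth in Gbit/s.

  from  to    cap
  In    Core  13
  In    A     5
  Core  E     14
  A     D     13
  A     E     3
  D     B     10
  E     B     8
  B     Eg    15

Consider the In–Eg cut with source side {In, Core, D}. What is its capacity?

29

Edges leaving {In, Core, D}: In→A (5), Core→E (14), D→B (10).
Cut capacity = 5 + 14 + 10 = 29.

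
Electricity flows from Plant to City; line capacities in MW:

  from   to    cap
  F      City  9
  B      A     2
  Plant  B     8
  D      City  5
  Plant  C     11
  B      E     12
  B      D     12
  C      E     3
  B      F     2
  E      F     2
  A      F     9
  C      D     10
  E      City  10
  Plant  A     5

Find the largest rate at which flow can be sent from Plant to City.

21

Augment Plant→A→F→City: bottleneck 5, flow now 5.
Augment Plant→B→D→City: bottleneck 5, flow now 10.
Augment Plant→B→E→City: bottleneck 3, flow now 13.
Augment Plant→C→E→City: bottleneck 3, flow now 16.
Augment Plant→C→D→B→E→City: bottleneck 4, flow now 20. (uses reverse residual edge)
Augment Plant→C→D→B→F→City: bottleneck 1, flow now 21. (uses reverse residual edge)
No augmenting path remains; maximum flow = 21.
In the residual graph, reachable from Plant: {Plant, C, D}.
Min-cut edges: Plant→A (5), Plant→B (8), C→E (3), D→City (5); capacity 5 + 8 + 3 + 5 = 21.
This cut is saturated, so no flow can exceed 21.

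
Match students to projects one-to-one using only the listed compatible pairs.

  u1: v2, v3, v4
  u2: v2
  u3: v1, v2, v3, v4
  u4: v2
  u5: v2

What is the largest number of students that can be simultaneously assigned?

3

Unit-capacity flow: source→left, listed edges, right→sink; max matching = max flow.
Augmenting path u1→v2 (+1); matched 1.
Augmenting path u3→v1 (+1); matched 2.
Augmenting path u2→v2→u1→v3 (+1); matched 3.
No augmenting path remains; maximum matching = 3.
König certificate: {u1, u3, v2} is a vertex cover of size 3 (every listed pair touches it), so no matching can be larger.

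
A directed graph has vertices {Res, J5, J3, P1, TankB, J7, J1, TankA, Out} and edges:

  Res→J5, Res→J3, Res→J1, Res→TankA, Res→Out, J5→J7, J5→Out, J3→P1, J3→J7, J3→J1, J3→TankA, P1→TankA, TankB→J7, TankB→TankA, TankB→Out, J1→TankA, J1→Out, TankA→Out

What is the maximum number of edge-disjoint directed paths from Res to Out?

Assign every edge capacity 1; by Menger, the answer equals the max flow.
Path Res→Out (+1); total 1.
Path Res→J5→Out (+1); total 2.
Path Res→J1→Out (+1); total 3.
Path Res→TankA→Out (+1); total 4.
No residual Res→Out path; max flow = 4.
Certifying cut of size 4: {J1→Out, Res→J5, Res→Out, TankA→Out}.

4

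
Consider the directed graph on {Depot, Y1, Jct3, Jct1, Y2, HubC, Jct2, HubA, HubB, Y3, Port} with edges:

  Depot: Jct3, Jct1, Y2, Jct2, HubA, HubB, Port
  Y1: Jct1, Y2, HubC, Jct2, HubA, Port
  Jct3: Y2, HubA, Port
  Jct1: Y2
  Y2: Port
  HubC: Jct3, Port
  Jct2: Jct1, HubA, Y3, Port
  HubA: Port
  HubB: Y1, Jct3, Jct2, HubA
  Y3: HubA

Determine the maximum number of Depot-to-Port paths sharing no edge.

6

Assign every edge capacity 1; by Menger, the answer equals the max flow.
Path Depot→Port (+1); total 1.
Path Depot→Jct3→Port (+1); total 2.
Path Depot→Y2→Port (+1); total 3.
Path Depot→Jct2→Port (+1); total 4.
Path Depot→HubA→Port (+1); total 5.
Path Depot→HubB→Y1→Port (+1); total 6.
No residual Depot→Port path; max flow = 6.
Certifying cut of size 6: {Depot→HubA, Depot→HubB, Depot→Jct2, Depot→Jct3, Depot→Port, Y2→Port}.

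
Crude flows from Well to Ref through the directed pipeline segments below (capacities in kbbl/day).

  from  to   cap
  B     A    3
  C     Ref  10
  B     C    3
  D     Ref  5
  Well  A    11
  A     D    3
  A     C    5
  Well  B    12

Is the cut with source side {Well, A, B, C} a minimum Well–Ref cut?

Given cut capacity: 3 + 10 = 13.
Augment Well→A→C→Ref: bottleneck 5, flow now 5.
Augment Well→A→D→Ref: bottleneck 3, flow now 8.
Augment Well→B→C→Ref: bottleneck 3, flow now 11.
No augmenting path remains; maximum flow = 11.
In the residual graph, reachable from Well: {Well, A, B}.
Min-cut edges: A→C (5), A→D (3), B→C (3); capacity 5 + 3 + 3 = 11.
Cut capacity 13 exceeds the max flow 11, so it is not minimum.

No — its capacity is 13, but the minimum cut has capacity 11.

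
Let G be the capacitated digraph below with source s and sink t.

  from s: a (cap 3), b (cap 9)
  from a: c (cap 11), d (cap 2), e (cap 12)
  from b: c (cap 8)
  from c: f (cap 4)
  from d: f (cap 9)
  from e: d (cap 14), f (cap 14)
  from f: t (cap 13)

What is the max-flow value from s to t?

7

Augment s→a→c→f→t: bottleneck 3, flow now 3.
Augment s→b→c→f→t: bottleneck 1, flow now 4.
Augment s→b→c→a→d→f→t: bottleneck 2, flow now 6. (uses reverse residual edge)
Augment s→b→c→a→e→f→t: bottleneck 1, flow now 7. (uses reverse residual edge)
No augmenting path remains; maximum flow = 7.
In the residual graph, reachable from s: {s, b, c}.
Min-cut edges: s→a (3), c→f (4); capacity 3 + 4 = 7.
This cut is saturated, so no flow can exceed 7.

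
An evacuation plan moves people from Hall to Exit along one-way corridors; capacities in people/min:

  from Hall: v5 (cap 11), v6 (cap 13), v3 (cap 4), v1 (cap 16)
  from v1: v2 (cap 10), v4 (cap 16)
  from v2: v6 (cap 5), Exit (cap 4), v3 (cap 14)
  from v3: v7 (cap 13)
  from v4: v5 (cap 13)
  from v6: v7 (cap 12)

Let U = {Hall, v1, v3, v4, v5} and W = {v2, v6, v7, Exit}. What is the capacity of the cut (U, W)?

Edges leaving {Hall, v1, v3, v4, v5}: Hall→v6 (13), v1→v2 (10), v3→v7 (13).
Cut capacity = 13 + 10 + 13 = 36.

36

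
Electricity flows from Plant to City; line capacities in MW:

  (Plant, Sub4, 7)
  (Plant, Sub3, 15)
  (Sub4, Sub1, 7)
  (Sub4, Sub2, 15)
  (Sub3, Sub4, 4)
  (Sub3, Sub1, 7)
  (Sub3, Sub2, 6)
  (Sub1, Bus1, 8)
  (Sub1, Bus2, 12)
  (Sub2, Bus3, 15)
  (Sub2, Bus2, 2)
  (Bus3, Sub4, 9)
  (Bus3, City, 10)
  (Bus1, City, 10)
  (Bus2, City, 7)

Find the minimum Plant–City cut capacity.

Augment Plant→Sub4→Sub1→Bus1→City: bottleneck 7, flow now 7.
Augment Plant→Sub3→Sub1→Bus1→City: bottleneck 1, flow now 8.
Augment Plant→Sub3→Sub1→Bus2→City: bottleneck 6, flow now 14.
Augment Plant→Sub3→Sub2→Bus3→City: bottleneck 6, flow now 20.
Augment Plant→Sub3→Sub4→Sub2→Bus3→City: bottleneck 2, flow now 22.
No augmenting path remains; maximum flow = 22.
By max-flow min-cut, the minimum cut capacity equals the max flow.
In the residual graph, reachable from Plant: {Plant}.
Min-cut edges: Plant→Sub4 (7), Plant→Sub3 (15); capacity 7 + 15 = 22.

22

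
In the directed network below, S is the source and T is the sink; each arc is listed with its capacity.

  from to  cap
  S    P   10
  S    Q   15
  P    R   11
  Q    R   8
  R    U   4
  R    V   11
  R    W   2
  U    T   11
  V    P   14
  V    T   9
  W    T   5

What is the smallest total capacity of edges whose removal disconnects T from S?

Augment S→P→R→U→T: bottleneck 4, flow now 4.
Augment S→P→R→V→T: bottleneck 6, flow now 10.
Augment S→Q→R→V→T: bottleneck 3, flow now 13.
Augment S→Q→R→W→T: bottleneck 2, flow now 15.
No augmenting path remains; maximum flow = 15.
By max-flow min-cut, the minimum cut capacity equals the max flow.
In the residual graph, reachable from S: {S, P, Q, R, V}.
Min-cut edges: R→U (4), R→W (2), V→T (9); capacity 4 + 2 + 9 = 15.

15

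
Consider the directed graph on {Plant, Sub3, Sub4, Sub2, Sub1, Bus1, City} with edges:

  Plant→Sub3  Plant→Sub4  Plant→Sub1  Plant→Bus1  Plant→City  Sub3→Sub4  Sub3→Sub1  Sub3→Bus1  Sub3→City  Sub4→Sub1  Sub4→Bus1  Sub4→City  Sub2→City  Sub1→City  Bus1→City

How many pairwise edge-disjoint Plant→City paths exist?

Assign every edge capacity 1; by Menger, the answer equals the max flow.
Path Plant→City (+1); total 1.
Path Plant→Sub3→City (+1); total 2.
Path Plant→Sub4→City (+1); total 3.
Path Plant→Sub1→City (+1); total 4.
Path Plant→Bus1→City (+1); total 5.
No residual Plant→City path; max flow = 5.
Certifying cut of size 5: {Plant→Bus1, Plant→City, Plant→Sub1, Plant→Sub3, Plant→Sub4}.

5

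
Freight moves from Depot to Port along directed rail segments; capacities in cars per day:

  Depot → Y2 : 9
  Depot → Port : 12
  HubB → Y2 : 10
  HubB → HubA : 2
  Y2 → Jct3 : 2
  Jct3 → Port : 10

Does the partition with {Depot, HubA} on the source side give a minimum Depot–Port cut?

No — its capacity is 21, but the minimum cut has capacity 14.

Given cut capacity: 9 + 12 = 21.
Augment Depot→Port: bottleneck 12, flow now 12.
Augment Depot→Y2→Jct3→Port: bottleneck 2, flow now 14.
No augmenting path remains; maximum flow = 14.
In the residual graph, reachable from Depot: {Depot, Y2}.
Min-cut edges: Depot→Port (12), Y2→Jct3 (2); capacity 12 + 2 = 14.
Cut capacity 21 exceeds the max flow 14, so it is not minimum.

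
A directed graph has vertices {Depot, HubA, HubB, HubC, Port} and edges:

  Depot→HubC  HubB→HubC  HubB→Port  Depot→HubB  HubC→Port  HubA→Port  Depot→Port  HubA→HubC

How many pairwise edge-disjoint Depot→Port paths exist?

Assign every edge capacity 1; by Menger, the answer equals the max flow.
Path Depot→Port (+1); total 1.
Path Depot→HubB→Port (+1); total 2.
Path Depot→HubC→Port (+1); total 3.
No residual Depot→Port path; max flow = 3.
Certifying cut of size 3: {Depot→HubB, Depot→HubC, Depot→Port}.

3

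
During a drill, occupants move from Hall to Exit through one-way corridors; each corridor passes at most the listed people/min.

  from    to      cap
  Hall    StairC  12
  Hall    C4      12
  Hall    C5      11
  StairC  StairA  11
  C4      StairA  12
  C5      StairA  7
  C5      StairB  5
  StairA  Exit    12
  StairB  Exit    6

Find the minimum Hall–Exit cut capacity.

17

Augment Hall→StairC→StairA→Exit: bottleneck 11, flow now 11.
Augment Hall→C4→StairA→Exit: bottleneck 1, flow now 12.
Augment Hall→C5→StairB→Exit: bottleneck 5, flow now 17.
No augmenting path remains; maximum flow = 17.
By max-flow min-cut, the minimum cut capacity equals the max flow.
In the residual graph, reachable from Hall: {Hall, StairC, C4, C5, StairA}.
Min-cut edges: C5→StairB (5), StairA→Exit (12); capacity 5 + 12 = 17.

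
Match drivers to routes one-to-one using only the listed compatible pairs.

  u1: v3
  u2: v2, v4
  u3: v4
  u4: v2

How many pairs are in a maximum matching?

3

Unit-capacity flow: source→left, listed edges, right→sink; max matching = max flow.
Augmenting path u1→v3 (+1); matched 1.
Augmenting path u2→v2 (+1); matched 2.
Augmenting path u3→v4 (+1); matched 3.
No augmenting path remains; maximum matching = 3.
König certificate: {u1, v2, v4} is a vertex cover of size 3 (every listed pair touches it), so no matching can be larger.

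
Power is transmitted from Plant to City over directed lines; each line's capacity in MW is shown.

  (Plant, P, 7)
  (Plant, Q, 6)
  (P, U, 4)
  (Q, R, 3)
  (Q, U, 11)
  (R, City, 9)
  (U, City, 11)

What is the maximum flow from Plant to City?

Augment Plant→P→U→City: bottleneck 4, flow now 4.
Augment Plant→Q→R→City: bottleneck 3, flow now 7.
Augment Plant→Q→U→City: bottleneck 3, flow now 10.
No augmenting path remains; maximum flow = 10.
In the residual graph, reachable from Plant: {Plant, P}.
Min-cut edges: Plant→Q (6), P→U (4); capacity 6 + 4 = 10.
This cut is saturated, so no flow can exceed 10.

10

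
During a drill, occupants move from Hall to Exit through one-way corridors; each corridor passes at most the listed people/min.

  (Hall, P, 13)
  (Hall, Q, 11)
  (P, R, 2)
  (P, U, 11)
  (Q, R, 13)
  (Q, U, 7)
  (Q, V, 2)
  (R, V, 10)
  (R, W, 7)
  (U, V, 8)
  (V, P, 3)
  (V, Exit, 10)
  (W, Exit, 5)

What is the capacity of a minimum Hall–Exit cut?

15

Augment Hall→Q→V→Exit: bottleneck 2, flow now 2.
Augment Hall→P→R→V→Exit: bottleneck 2, flow now 4.
Augment Hall→P→U→V→Exit: bottleneck 6, flow now 10.
Augment Hall→Q→R→W→Exit: bottleneck 5, flow now 15.
No augmenting path remains; maximum flow = 15.
By max-flow min-cut, the minimum cut capacity equals the max flow.
In the residual graph, reachable from Hall: {Hall, P, Q, R, U, V, W}.
Min-cut edges: V→Exit (10), W→Exit (5); capacity 10 + 5 = 15.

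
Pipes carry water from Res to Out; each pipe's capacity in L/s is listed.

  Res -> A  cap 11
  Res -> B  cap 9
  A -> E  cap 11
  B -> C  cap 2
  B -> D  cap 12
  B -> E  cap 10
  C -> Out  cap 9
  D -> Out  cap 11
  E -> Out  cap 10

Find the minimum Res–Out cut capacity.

19

Augment Res→A→E→Out: bottleneck 10, flow now 10.
Augment Res→B→C→Out: bottleneck 2, flow now 12.
Augment Res→B→D→Out: bottleneck 7, flow now 19.
No augmenting path remains; maximum flow = 19.
By max-flow min-cut, the minimum cut capacity equals the max flow.
In the residual graph, reachable from Res: {Res, A, E}.
Min-cut edges: Res→B (9), E→Out (10); capacity 9 + 10 = 19.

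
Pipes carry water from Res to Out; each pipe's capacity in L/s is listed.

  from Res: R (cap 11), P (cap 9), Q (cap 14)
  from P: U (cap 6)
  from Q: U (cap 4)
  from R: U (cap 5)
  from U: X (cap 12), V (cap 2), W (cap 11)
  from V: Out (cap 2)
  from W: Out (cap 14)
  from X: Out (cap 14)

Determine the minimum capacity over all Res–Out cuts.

15

Augment Res→P→U→V→Out: bottleneck 2, flow now 2.
Augment Res→P→U→W→Out: bottleneck 4, flow now 6.
Augment Res→Q→U→W→Out: bottleneck 4, flow now 10.
Augment Res→R→U→W→Out: bottleneck 3, flow now 13.
Augment Res→R→U→X→Out: bottleneck 2, flow now 15.
No augmenting path remains; maximum flow = 15.
By max-flow min-cut, the minimum cut capacity equals the max flow.
In the residual graph, reachable from Res: {Res, P, Q, R}.
Min-cut edges: P→U (6), Q→U (4), R→U (5); capacity 6 + 4 + 5 = 15.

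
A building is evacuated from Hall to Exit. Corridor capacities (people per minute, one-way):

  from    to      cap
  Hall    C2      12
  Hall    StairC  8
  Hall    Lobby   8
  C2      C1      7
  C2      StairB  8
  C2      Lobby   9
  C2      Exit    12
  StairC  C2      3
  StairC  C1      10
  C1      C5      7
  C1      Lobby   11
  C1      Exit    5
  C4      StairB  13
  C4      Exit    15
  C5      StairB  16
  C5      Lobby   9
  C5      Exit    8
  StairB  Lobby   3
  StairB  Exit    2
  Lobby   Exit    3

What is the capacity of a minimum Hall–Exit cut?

Augment Hall→C2→Exit: bottleneck 12, flow now 12.
Augment Hall→Lobby→Exit: bottleneck 3, flow now 15.
Augment Hall→StairC→C1→Exit: bottleneck 5, flow now 20.
Augment Hall→StairC→C2→StairB→Exit: bottleneck 2, flow now 22.
Augment Hall→StairC→C1→C5→Exit: bottleneck 1, flow now 23.
No augmenting path remains; maximum flow = 23.
By max-flow min-cut, the minimum cut capacity equals the max flow.
In the residual graph, reachable from Hall: {Hall, Lobby}.
Min-cut edges: Hall→C2 (12), Hall→StairC (8), Lobby→Exit (3); capacity 12 + 8 + 3 = 23.

23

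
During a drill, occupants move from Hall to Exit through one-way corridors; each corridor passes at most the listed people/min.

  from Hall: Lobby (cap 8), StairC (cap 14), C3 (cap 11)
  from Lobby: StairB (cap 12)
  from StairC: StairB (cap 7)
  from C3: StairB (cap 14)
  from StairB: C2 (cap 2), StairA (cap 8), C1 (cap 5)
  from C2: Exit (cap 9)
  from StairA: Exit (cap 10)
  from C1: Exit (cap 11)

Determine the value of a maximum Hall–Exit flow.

Augment Hall→Lobby→StairB→C2→Exit: bottleneck 2, flow now 2.
Augment Hall→Lobby→StairB→StairA→Exit: bottleneck 6, flow now 8.
Augment Hall→StairC→StairB→StairA→Exit: bottleneck 2, flow now 10.
Augment Hall→StairC→StairB→C1→Exit: bottleneck 5, flow now 15.
No augmenting path remains; maximum flow = 15.
In the residual graph, reachable from Hall: {Hall, Lobby, StairC, C3, StairB}.
Min-cut edges: StairB→C2 (2), StairB→StairA (8), StairB→C1 (5); capacity 2 + 8 + 5 = 15.
This cut is saturated, so no flow can exceed 15.

15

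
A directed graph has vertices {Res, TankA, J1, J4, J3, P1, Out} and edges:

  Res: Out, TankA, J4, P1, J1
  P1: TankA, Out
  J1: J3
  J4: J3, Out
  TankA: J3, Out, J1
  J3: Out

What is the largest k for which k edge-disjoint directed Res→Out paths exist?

5

Assign every edge capacity 1; by Menger, the answer equals the max flow.
Path Res→Out (+1); total 1.
Path Res→TankA→Out (+1); total 2.
Path Res→J4→Out (+1); total 3.
Path Res→P1→Out (+1); total 4.
Path Res→J1→J3→Out (+1); total 5.
No residual Res→Out path; max flow = 5.
Certifying cut of size 5: {Res→J1, Res→J4, Res→Out, Res→P1, Res→TankA}.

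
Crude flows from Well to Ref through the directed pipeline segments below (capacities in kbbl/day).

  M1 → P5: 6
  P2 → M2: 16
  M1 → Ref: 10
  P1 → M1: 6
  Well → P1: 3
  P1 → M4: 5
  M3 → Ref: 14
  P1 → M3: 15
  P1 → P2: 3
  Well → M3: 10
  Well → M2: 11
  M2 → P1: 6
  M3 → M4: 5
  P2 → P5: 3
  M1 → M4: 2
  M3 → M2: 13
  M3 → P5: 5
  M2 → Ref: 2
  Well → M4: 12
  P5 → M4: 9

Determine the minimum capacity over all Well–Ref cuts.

Augment Well→M3→Ref: bottleneck 10, flow now 10.
Augment Well→M2→Ref: bottleneck 2, flow now 12.
Augment Well→P1→M1→Ref: bottleneck 3, flow now 15.
Augment Well→M2→P1→M1→Ref: bottleneck 3, flow now 18.
Augment Well→M2→P1→M3→Ref: bottleneck 3, flow now 21.
No augmenting path remains; maximum flow = 21.
By max-flow min-cut, the minimum cut capacity equals the max flow.
In the residual graph, reachable from Well: {Well, M2, M4}.
Min-cut edges: Well→P1 (3), Well→M3 (10), M2→P1 (6), M2→Ref (2); capacity 3 + 10 + 6 + 2 = 21.

21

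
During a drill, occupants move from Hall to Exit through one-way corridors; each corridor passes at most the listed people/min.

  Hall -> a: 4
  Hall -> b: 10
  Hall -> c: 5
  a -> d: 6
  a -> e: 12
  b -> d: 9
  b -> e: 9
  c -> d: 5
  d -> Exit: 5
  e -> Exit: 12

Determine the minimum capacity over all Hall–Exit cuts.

Augment Hall→a→d→Exit: bottleneck 4, flow now 4.
Augment Hall→b→d→Exit: bottleneck 1, flow now 5.
Augment Hall→b→e→Exit: bottleneck 9, flow now 14.
Augment Hall→c→d→a→e→Exit: bottleneck 3, flow now 17. (uses reverse residual edge)
No augmenting path remains; maximum flow = 17.
By max-flow min-cut, the minimum cut capacity equals the max flow.
In the residual graph, reachable from Hall: {Hall, a, b, c, d, e}.
Min-cut edges: d→Exit (5), e→Exit (12); capacity 5 + 12 = 17.

17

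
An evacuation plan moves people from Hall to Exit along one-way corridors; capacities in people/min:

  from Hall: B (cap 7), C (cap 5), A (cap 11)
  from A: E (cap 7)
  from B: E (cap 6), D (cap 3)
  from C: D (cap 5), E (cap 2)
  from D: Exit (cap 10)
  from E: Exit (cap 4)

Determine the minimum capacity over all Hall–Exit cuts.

12

Augment Hall→A→E→Exit: bottleneck 4, flow now 4.
Augment Hall→B→D→Exit: bottleneck 3, flow now 7.
Augment Hall→C→D→Exit: bottleneck 5, flow now 12.
No augmenting path remains; maximum flow = 12.
By max-flow min-cut, the minimum cut capacity equals the max flow.
In the residual graph, reachable from Hall: {Hall, A, B, E}.
Min-cut edges: Hall→C (5), B→D (3), E→Exit (4); capacity 5 + 3 + 4 = 12.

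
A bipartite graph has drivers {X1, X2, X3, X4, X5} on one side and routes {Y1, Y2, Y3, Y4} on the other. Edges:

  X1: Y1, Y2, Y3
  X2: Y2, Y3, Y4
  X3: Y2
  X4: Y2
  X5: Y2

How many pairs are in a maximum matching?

Unit-capacity flow: source→left, listed edges, right→sink; max matching = max flow.
Augmenting path X1→Y1 (+1); matched 1.
Augmenting path X2→Y2 (+1); matched 2.
Augmenting path X3→Y2→X2→Y3 (+1); matched 3.
No augmenting path remains; maximum matching = 3.
König certificate: {X1, X2, Y2} is a vertex cover of size 3 (every listed pair touches it), so no matching can be larger.

3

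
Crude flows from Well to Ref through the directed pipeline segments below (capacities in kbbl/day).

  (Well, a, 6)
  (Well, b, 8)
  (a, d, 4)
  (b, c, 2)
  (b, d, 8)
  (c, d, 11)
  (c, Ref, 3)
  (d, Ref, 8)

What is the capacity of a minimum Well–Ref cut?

Augment Well→a→d→Ref: bottleneck 4, flow now 4.
Augment Well→b→c→Ref: bottleneck 2, flow now 6.
Augment Well→b→d→Ref: bottleneck 4, flow now 10.
No augmenting path remains; maximum flow = 10.
By max-flow min-cut, the minimum cut capacity equals the max flow.
In the residual graph, reachable from Well: {Well, a, b, d}.
Min-cut edges: b→c (2), d→Ref (8); capacity 2 + 8 = 10.

10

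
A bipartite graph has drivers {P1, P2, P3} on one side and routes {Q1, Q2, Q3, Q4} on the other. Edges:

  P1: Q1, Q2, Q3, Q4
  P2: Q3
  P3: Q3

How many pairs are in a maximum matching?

Unit-capacity flow: source→left, listed edges, right→sink; max matching = max flow.
Augmenting path P1→Q1 (+1); matched 1.
Augmenting path P2→Q3 (+1); matched 2.
No augmenting path remains; maximum matching = 2.
König certificate: {P1, Q3} is a vertex cover of size 2 (every listed pair touches it), so no matching can be larger.

2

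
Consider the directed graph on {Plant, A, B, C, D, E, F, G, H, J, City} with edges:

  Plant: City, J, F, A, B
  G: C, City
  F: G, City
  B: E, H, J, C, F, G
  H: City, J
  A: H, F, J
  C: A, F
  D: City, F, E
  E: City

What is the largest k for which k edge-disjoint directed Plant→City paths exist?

Assign every edge capacity 1; by Menger, the answer equals the max flow.
Path Plant→City (+1); total 1.
Path Plant→F→City (+1); total 2.
Path Plant→A→H→City (+1); total 3.
Path Plant→B→E→City (+1); total 4.
No residual Plant→City path; max flow = 4.
Certifying cut of size 4: {Plant→A, Plant→B, Plant→City, Plant→F}.

4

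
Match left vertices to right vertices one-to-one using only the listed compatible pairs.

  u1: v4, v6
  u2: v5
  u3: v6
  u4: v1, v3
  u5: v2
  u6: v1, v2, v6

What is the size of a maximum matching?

Unit-capacity flow: source→left, listed edges, right→sink; max matching = max flow.
Augmenting path u1→v4 (+1); matched 1.
Augmenting path u2→v5 (+1); matched 2.
Augmenting path u3→v6 (+1); matched 3.
Augmenting path u4→v1 (+1); matched 4.
Augmenting path u5→v2 (+1); matched 5.
Augmenting path u6→v1→u4→v3 (+1); matched 6.
No augmenting path remains; maximum matching = 6.
König certificate: {u1, u2, u3, u4, u5, u6} is a vertex cover of size 6 (every listed pair touches it), so no matching can be larger.

6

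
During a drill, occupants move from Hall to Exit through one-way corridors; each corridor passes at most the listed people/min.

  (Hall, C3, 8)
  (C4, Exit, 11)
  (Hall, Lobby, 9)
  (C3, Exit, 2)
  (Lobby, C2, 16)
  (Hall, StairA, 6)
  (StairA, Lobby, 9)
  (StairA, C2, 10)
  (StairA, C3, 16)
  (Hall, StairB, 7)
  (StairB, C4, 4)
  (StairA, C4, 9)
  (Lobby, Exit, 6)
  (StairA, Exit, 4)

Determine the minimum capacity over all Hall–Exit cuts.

18

Augment Hall→StairA→Exit: bottleneck 4, flow now 4.
Augment Hall→Lobby→Exit: bottleneck 6, flow now 10.
Augment Hall→C3→Exit: bottleneck 2, flow now 12.
Augment Hall→StairB→C4→Exit: bottleneck 4, flow now 16.
Augment Hall→StairA→C4→Exit: bottleneck 2, flow now 18.
No augmenting path remains; maximum flow = 18.
By max-flow min-cut, the minimum cut capacity equals the max flow.
In the residual graph, reachable from Hall: {Hall, StairB, Lobby, C2, C3}.
Min-cut edges: Hall→StairA (6), StairB→C4 (4), Lobby→Exit (6), C3→Exit (2); capacity 6 + 4 + 6 + 2 = 18.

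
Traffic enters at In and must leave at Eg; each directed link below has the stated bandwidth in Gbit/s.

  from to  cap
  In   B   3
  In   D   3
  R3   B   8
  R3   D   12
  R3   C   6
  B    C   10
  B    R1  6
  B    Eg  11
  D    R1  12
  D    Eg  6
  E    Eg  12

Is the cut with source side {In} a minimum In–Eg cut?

Given cut capacity: 3 + 3 = 6.
Augment In→B→Eg: bottleneck 3, flow now 3.
Augment In→D→Eg: bottleneck 3, flow now 6.
No augmenting path remains; maximum flow = 6.
Cut capacity 6 equals the max flow, so it is a minimum cut.

Yes — it is a minimum cut (capacity 6).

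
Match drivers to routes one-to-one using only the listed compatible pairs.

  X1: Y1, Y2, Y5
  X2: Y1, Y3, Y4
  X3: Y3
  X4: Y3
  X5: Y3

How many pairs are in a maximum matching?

Unit-capacity flow: source→left, listed edges, right→sink; max matching = max flow.
Augmenting path X1→Y1 (+1); matched 1.
Augmenting path X2→Y3 (+1); matched 2.
Augmenting path X3→Y3→X2→Y4 (+1); matched 3.
No augmenting path remains; maximum matching = 3.
König certificate: {X1, X2, Y3} is a vertex cover of size 3 (every listed pair touches it), so no matching can be larger.

3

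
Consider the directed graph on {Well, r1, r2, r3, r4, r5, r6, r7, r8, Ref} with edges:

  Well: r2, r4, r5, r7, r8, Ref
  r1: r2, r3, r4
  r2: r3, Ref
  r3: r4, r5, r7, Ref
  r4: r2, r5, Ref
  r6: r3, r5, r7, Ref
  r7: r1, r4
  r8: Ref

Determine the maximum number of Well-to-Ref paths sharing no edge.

5

Assign every edge capacity 1; by Menger, the answer equals the max flow.
Path Well→Ref (+1); total 1.
Path Well→r2→Ref (+1); total 2.
Path Well→r4→Ref (+1); total 3.
Path Well→r8→Ref (+1); total 4.
Path Well→r7→r1→r3→Ref (+1); total 5.
No residual Well→Ref path; max flow = 5.
Certifying cut of size 5: {Well→Ref, Well→r2, Well→r4, Well→r7, Well→r8}.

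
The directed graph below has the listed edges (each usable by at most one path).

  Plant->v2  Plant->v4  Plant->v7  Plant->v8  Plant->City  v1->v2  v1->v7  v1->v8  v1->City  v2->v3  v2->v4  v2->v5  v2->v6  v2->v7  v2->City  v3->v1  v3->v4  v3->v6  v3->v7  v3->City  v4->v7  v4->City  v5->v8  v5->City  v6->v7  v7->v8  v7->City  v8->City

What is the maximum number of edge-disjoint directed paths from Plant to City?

Assign every edge capacity 1; by Menger, the answer equals the max flow.
Path Plant→City (+1); total 1.
Path Plant→v2→City (+1); total 2.
Path Plant→v4→City (+1); total 3.
Path Plant→v7→City (+1); total 4.
Path Plant→v8→City (+1); total 5.
No residual Plant→City path; max flow = 5.
Certifying cut of size 5: {Plant→City, Plant→v2, Plant→v4, Plant→v7, Plant→v8}.

5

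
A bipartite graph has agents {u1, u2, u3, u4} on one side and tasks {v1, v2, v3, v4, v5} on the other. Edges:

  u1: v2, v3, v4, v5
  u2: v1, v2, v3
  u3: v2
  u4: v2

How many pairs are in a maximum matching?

Unit-capacity flow: source→left, listed edges, right→sink; max matching = max flow.
Augmenting path u1→v2 (+1); matched 1.
Augmenting path u2→v1 (+1); matched 2.
Augmenting path u3→v2→u1→v3 (+1); matched 3.
No augmenting path remains; maximum matching = 3.
König certificate: {u1, u2, v2} is a vertex cover of size 3 (every listed pair touches it), so no matching can be larger.

3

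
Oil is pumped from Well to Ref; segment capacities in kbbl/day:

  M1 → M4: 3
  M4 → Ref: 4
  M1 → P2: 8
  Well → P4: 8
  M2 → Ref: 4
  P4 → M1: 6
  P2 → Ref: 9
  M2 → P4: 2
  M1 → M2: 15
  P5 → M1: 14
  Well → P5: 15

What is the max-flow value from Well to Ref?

Augment Well→P5→M1→M2→Ref: bottleneck 4, flow now 4.
Augment Well→P5→M1→M4→Ref: bottleneck 3, flow now 7.
Augment Well→P5→M1→P2→Ref: bottleneck 7, flow now 14.
Augment Well→P4→M1→P2→Ref: bottleneck 1, flow now 15.
No augmenting path remains; maximum flow = 15.
In the residual graph, reachable from Well: {Well, P5, P4, M1, M2}.
Min-cut edges: M1→M4 (3), M1→P2 (8), M2→Ref (4); capacity 3 + 8 + 4 = 15.
This cut is saturated, so no flow can exceed 15.

15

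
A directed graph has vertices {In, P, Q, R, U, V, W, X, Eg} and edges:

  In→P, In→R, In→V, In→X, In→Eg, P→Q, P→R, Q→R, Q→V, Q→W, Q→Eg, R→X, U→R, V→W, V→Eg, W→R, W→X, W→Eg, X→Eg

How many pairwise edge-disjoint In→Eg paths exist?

Assign every edge capacity 1; by Menger, the answer equals the max flow.
Path In→Eg (+1); total 1.
Path In→V→Eg (+1); total 2.
Path In→X→Eg (+1); total 3.
Path In→P→Q→Eg (+1); total 4.
No residual In→Eg path; max flow = 4.
Certifying cut of size 4: {In→Eg, In→P, In→V, X→Eg}.

4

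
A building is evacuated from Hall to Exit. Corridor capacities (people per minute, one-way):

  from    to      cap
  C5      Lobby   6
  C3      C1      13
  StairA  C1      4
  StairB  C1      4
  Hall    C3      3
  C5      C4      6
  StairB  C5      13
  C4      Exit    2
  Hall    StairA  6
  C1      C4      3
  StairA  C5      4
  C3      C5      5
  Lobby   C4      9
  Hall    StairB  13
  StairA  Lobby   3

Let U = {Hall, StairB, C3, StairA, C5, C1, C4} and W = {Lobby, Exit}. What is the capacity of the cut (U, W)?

Edges leaving {Hall, StairB, C3, StairA, C5, C1, C4}: StairA→Lobby (3), C5→Lobby (6), C4→Exit (2).
Cut capacity = 3 + 6 + 2 = 11.

11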